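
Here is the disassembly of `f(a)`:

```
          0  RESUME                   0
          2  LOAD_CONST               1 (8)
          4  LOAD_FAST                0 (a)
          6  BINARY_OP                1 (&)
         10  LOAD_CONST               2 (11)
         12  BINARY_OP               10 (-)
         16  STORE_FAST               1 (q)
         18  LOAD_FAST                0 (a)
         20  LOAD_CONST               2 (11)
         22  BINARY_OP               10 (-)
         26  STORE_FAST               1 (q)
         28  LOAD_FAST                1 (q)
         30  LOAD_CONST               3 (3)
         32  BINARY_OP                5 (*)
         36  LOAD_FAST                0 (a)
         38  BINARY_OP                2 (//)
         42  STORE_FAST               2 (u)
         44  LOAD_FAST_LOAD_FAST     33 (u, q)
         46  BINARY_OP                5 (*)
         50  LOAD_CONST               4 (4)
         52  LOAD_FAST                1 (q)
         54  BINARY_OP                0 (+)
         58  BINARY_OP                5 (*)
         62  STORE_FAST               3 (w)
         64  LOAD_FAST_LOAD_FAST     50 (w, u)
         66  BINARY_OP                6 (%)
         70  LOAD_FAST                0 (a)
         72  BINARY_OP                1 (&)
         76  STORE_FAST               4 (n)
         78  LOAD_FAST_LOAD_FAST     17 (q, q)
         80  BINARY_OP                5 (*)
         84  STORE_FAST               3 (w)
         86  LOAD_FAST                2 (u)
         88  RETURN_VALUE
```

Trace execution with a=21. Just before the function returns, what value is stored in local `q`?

LOAD_CONST → push 8. Stack: [8]
LOAD_FAST a → push 21. Stack: [8, 21]
BINARY_OP & → 8 & 21 = 0. Stack: [0]
LOAD_CONST → push 11. Stack: [0, 11]
BINARY_OP - → 0 - 11 = -11. Stack: [-11]
STORE_FAST q → q=-11. Stack: []
LOAD_FAST a → push 21. Stack: [21]
LOAD_CONST → push 11. Stack: [21, 11]
BINARY_OP - → 21 - 11 = 10. Stack: [10]
STORE_FAST q → q=10. Stack: []
LOAD_FAST q → push 10. Stack: [10]
LOAD_CONST → push 3. Stack: [10, 3]
BINARY_OP * → 10 * 3 = 30. Stack: [30]
LOAD_FAST a → push 21. Stack: [30, 21]
BINARY_OP // → 30 // 21 = 1. Stack: [1]
STORE_FAST u → u=1. Stack: []
LOAD_FAST_LOAD_FAST u,q → push 1,10. Stack: [1, 10]
BINARY_OP * → 1 * 10 = 10. Stack: [10]
LOAD_CONST → push 4. Stack: [10, 4]
LOAD_FAST q → push 10. Stack: [10, 4, 10]
BINARY_OP + → 4 + 10 = 14. Stack: [10, 14]
BINARY_OP * → 10 * 14 = 140. Stack: [140]
STORE_FAST w → w=140. Stack: []
LOAD_FAST_LOAD_FAST w,u → push 140,1. Stack: [140, 1]
BINARY_OP % → 140 % 1 = 0. Stack: [0]
LOAD_FAST a → push 21. Stack: [0, 21]
BINARY_OP & → 0 & 21 = 0. Stack: [0]
STORE_FAST n → n=0. Stack: []
LOAD_FAST_LOAD_FAST q,q → push 10,10. Stack: [10, 10]
BINARY_OP * → 10 * 10 = 100. Stack: [100]
STORE_FAST w → w=100. Stack: []
LOAD_FAST u → push 1. Stack: [1]
RETURN_VALUE → return 1.

10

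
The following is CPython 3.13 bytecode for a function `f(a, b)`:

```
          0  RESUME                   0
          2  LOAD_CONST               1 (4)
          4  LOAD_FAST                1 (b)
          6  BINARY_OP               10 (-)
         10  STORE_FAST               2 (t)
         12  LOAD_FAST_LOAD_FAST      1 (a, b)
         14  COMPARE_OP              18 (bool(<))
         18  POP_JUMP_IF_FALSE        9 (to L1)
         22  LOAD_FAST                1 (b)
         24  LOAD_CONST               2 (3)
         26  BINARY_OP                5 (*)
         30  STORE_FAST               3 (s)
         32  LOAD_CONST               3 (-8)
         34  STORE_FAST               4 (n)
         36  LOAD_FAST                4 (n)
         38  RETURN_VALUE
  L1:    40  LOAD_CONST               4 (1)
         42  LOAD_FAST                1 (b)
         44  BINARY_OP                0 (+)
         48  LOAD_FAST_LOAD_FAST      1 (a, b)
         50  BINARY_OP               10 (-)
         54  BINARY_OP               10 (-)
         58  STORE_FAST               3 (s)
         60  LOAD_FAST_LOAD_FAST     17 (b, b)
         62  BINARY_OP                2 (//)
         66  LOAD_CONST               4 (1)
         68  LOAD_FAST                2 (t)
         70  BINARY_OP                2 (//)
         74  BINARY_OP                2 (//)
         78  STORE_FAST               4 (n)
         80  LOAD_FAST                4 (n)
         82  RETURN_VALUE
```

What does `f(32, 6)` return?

-1

LOAD_CONST → push 4. Stack: [4]
LOAD_FAST b → push 6. Stack: [4, 6]
BINARY_OP - → 4 - 6 = -2. Stack: [-2]
STORE_FAST t → t=-2. Stack: []
LOAD_FAST_LOAD_FAST a,b → push 32,6. Stack: [32, 6]
COMPARE_OP bool(<) → 32 vs 6 = False. Stack: [False]
POP_JUMP_IF_FALSE → pop False; jump. Stack: []
LOAD_CONST → push 1. Stack: [1]
LOAD_FAST b → push 6. Stack: [1, 6]
BINARY_OP + → 1 + 6 = 7. Stack: [7]
LOAD_FAST_LOAD_FAST a,b → push 32,6. Stack: [7, 32, 6]
BINARY_OP - → 32 - 6 = 26. Stack: [7, 26]
BINARY_OP - → 7 - 26 = -19. Stack: [-19]
STORE_FAST s → s=-19. Stack: []
LOAD_FAST_LOAD_FAST b,b → push 6,6. Stack: [6, 6]
BINARY_OP // → 6 // 6 = 1. Stack: [1]
LOAD_CONST → push 1. Stack: [1, 1]
LOAD_FAST t → push -2. Stack: [1, 1, -2]
BINARY_OP // → 1 // -2 = -1. Stack: [1, -1]
BINARY_OP // → 1 // -1 = -1. Stack: [-1]
STORE_FAST n → n=-1. Stack: []
LOAD_FAST n → push -1. Stack: [-1]
RETURN_VALUE → return -1.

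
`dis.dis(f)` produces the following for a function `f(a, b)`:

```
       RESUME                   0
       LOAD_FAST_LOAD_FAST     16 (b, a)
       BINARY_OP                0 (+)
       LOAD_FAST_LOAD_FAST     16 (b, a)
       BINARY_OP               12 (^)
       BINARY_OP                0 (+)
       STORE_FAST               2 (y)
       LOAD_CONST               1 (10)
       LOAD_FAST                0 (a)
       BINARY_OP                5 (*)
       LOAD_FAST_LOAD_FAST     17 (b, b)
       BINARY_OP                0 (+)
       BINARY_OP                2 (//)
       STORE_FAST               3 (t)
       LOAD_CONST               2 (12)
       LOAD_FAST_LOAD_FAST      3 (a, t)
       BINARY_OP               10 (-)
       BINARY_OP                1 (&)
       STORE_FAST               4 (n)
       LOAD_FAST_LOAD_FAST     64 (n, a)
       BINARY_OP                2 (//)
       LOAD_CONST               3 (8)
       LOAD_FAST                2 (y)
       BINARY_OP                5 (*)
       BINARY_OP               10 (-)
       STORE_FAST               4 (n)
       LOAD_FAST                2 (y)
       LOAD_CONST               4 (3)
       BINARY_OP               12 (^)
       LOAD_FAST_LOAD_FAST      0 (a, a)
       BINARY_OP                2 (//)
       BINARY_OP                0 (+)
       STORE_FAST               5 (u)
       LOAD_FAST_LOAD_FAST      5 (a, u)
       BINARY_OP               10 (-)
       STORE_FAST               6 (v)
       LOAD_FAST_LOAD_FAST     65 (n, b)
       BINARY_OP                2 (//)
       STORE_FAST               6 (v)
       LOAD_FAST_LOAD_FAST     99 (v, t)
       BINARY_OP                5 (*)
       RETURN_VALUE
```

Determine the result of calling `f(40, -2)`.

1600

LOAD_FAST_LOAD_FAST b,a → push -2,40. Stack: [-2, 40]
BINARY_OP + → -2 + 40 = 38. Stack: [38]
LOAD_FAST_LOAD_FAST b,a → push -2,40. Stack: [38, -2, 40]
BINARY_OP ^ → -2 ^ 40 = -42. Stack: [38, -42]
BINARY_OP + → 38 + -42 = -4. Stack: [-4]
STORE_FAST y → y=-4. Stack: []
LOAD_CONST → push 10. Stack: [10]
LOAD_FAST a → push 40. Stack: [10, 40]
BINARY_OP * → 10 * 40 = 400. Stack: [400]
LOAD_FAST_LOAD_FAST b,b → push -2,-2. Stack: [400, -2, -2]
BINARY_OP + → -2 + -2 = -4. Stack: [400, -4]
BINARY_OP // → 400 // -4 = -100. Stack: [-100]
STORE_FAST t → t=-100. Stack: []
LOAD_CONST → push 12. Stack: [12]
LOAD_FAST_LOAD_FAST a,t → push 40,-100. Stack: [12, 40, -100]
BINARY_OP - → 40 - -100 = 140. Stack: [12, 140]
BINARY_OP & → 12 & 140 = 12. Stack: [12]
STORE_FAST n → n=12. Stack: []
LOAD_FAST_LOAD_FAST n,a → push 12,40. Stack: [12, 40]
BINARY_OP // → 12 // 40 = 0. Stack: [0]
LOAD_CONST → push 8. Stack: [0, 8]
LOAD_FAST y → push -4. Stack: [0, 8, -4]
BINARY_OP * → 8 * -4 = -32. Stack: [0, -32]
BINARY_OP - → 0 - -32 = 32. Stack: [32]
STORE_FAST n → n=32. Stack: []
LOAD_FAST y → push -4. Stack: [-4]
LOAD_CONST → push 3. Stack: [-4, 3]
BINARY_OP ^ → -4 ^ 3 = -1. Stack: [-1]
LOAD_FAST_LOAD_FAST a,a → push 40,40. Stack: [-1, 40, 40]
BINARY_OP // → 40 // 40 = 1. Stack: [-1, 1]
BINARY_OP + → -1 + 1 = 0. Stack: [0]
STORE_FAST u → u=0. Stack: []
LOAD_FAST_LOAD_FAST a,u → push 40,0. Stack: [40, 0]
BINARY_OP - → 40 - 0 = 40. Stack: [40]
STORE_FAST v → v=40. Stack: []
LOAD_FAST_LOAD_FAST n,b → push 32,-2. Stack: [32, -2]
BINARY_OP // → 32 // -2 = -16. Stack: [-16]
STORE_FAST v → v=-16. Stack: []
LOAD_FAST_LOAD_FAST v,t → push -16,-100. Stack: [-16, -100]
BINARY_OP * → -16 * -100 = 1600. Stack: [1600]
RETURN_VALUE → return 1600.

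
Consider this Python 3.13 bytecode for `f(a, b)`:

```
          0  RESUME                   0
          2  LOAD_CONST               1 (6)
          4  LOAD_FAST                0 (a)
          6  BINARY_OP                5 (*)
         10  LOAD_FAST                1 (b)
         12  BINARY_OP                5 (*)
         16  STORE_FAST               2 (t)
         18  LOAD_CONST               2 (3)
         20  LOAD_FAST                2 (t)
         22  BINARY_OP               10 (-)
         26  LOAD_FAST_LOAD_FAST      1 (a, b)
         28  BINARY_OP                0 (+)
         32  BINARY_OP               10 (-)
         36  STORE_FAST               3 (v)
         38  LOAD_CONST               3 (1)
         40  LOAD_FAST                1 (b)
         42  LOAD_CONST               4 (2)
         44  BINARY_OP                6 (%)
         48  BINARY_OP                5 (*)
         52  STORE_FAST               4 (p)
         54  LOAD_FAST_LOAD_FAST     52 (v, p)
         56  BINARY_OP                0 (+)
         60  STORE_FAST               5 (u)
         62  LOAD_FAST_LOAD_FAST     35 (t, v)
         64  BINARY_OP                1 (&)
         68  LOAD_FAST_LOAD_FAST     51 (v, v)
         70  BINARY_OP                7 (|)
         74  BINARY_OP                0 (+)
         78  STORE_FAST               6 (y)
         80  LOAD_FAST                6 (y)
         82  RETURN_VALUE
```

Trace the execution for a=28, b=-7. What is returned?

LOAD_CONST → push 6. Stack: [6]
LOAD_FAST a → push 28. Stack: [6, 28]
BINARY_OP * → 6 * 28 = 168. Stack: [168]
LOAD_FAST b → push -7. Stack: [168, -7]
BINARY_OP * → 168 * -7 = -1176. Stack: [-1176]
STORE_FAST t → t=-1176. Stack: []
LOAD_CONST → push 3. Stack: [3]
LOAD_FAST t → push -1176. Stack: [3, -1176]
BINARY_OP - → 3 - -1176 = 1179. Stack: [1179]
LOAD_FAST_LOAD_FAST a,b → push 28,-7. Stack: [1179, 28, -7]
BINARY_OP + → 28 + -7 = 21. Stack: [1179, 21]
BINARY_OP - → 1179 - 21 = 1158. Stack: [1158]
STORE_FAST v → v=1158. Stack: []
LOAD_CONST → push 1. Stack: [1]
LOAD_FAST b → push -7. Stack: [1, -7]
LOAD_CONST → push 2. Stack: [1, -7, 2]
BINARY_OP % → -7 % 2 = 1. Stack: [1, 1]
BINARY_OP * → 1 * 1 = 1. Stack: [1]
STORE_FAST p → p=1. Stack: []
LOAD_FAST_LOAD_FAST v,p → push 1158,1. Stack: [1158, 1]
BINARY_OP + → 1158 + 1 = 1159. Stack: [1159]
STORE_FAST u → u=1159. Stack: []
LOAD_FAST_LOAD_FAST t,v → push -1176,1158. Stack: [-1176, 1158]
BINARY_OP & → -1176 & 1158 = 0. Stack: [0]
LOAD_FAST_LOAD_FAST v,v → push 1158,1158. Stack: [0, 1158, 1158]
BINARY_OP | → 1158 | 1158 = 1158. Stack: [0, 1158]
BINARY_OP + → 0 + 1158 = 1158. Stack: [1158]
STORE_FAST y → y=1158. Stack: []
LOAD_FAST y → push 1158. Stack: [1158]
RETURN_VALUE → return 1158.

1158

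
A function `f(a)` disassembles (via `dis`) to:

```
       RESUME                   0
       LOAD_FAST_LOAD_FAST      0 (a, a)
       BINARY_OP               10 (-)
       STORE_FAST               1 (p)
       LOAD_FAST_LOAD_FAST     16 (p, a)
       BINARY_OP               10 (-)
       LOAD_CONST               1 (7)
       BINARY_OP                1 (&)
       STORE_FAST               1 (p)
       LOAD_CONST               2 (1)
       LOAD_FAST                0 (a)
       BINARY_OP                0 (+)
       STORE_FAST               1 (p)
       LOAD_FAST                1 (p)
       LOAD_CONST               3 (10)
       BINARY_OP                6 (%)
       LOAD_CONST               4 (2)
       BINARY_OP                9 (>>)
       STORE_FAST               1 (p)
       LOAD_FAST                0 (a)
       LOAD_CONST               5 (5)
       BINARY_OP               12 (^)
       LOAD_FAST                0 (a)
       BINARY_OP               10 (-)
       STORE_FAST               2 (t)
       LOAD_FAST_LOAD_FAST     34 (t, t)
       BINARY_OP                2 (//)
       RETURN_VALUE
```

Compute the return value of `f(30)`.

LOAD_FAST_LOAD_FAST a,a → push 30,30. Stack: [30, 30]
BINARY_OP - → 30 - 30 = 0. Stack: [0]
STORE_FAST p → p=0. Stack: []
LOAD_FAST_LOAD_FAST p,a → push 0,30. Stack: [0, 30]
BINARY_OP - → 0 - 30 = -30. Stack: [-30]
LOAD_CONST → push 7. Stack: [-30, 7]
BINARY_OP & → -30 & 7 = 2. Stack: [2]
STORE_FAST p → p=2. Stack: []
LOAD_CONST → push 1. Stack: [1]
LOAD_FAST a → push 30. Stack: [1, 30]
BINARY_OP + → 1 + 30 = 31. Stack: [31]
STORE_FAST p → p=31. Stack: []
LOAD_FAST p → push 31. Stack: [31]
LOAD_CONST → push 10. Stack: [31, 10]
BINARY_OP % → 31 % 10 = 1. Stack: [1]
LOAD_CONST → push 2. Stack: [1, 2]
BINARY_OP >> → 1 >> 2 = 0. Stack: [0]
STORE_FAST p → p=0. Stack: []
LOAD_FAST a → push 30. Stack: [30]
LOAD_CONST → push 5. Stack: [30, 5]
BINARY_OP ^ → 30 ^ 5 = 27. Stack: [27]
LOAD_FAST a → push 30. Stack: [27, 30]
BINARY_OP - → 27 - 30 = -3. Stack: [-3]
STORE_FAST t → t=-3. Stack: []
LOAD_FAST_LOAD_FAST t,t → push -3,-3. Stack: [-3, -3]
BINARY_OP // → -3 // -3 = 1. Stack: [1]
RETURN_VALUE → return 1.

1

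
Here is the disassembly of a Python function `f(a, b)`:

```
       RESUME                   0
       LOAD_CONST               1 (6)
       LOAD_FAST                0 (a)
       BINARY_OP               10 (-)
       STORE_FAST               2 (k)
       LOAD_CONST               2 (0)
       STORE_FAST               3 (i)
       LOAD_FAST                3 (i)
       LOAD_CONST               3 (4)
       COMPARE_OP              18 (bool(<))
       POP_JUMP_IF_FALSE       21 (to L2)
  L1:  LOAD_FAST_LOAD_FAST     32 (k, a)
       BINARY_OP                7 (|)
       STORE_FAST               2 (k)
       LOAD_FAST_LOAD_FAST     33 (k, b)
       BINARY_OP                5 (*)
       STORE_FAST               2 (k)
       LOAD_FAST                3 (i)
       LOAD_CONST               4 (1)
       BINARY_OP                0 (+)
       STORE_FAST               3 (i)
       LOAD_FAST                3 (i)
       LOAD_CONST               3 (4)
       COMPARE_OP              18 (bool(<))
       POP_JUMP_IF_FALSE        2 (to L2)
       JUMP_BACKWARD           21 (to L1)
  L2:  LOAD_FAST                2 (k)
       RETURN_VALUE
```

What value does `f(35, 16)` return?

-1887440

LOAD_CONST → push 6
LOAD_FAST a → push 35
BINARY_OP - → 6 - 35 = -29
STORE_FAST k → k=-29
LOAD_CONST → push 0
STORE_FAST i → i=0
LOAD_FAST i → push 0
LOAD_CONST → push 4
COMPARE_OP bool(<) → 0 vs 4 = True
POP_JUMP_IF_FALSE → pop True; no jump
LOAD_FAST_LOAD_FAST k,a → push -29,35
BINARY_OP | → -29 | 35 = -29
STORE_FAST k → k=-29
LOAD_FAST_LOAD_FAST k,b → push -29,16
BINARY_OP * → -29 * 16 = -464
STORE_FAST k → k=-464
LOAD_FAST i → push 0
LOAD_CONST → push 1
BINARY_OP + → 0 + 1 = 1
STORE_FAST i → i=1
LOAD_FAST i → push 1
LOAD_CONST → push 4
COMPARE_OP bool(<) → 1 vs 4 = True
POP_JUMP_IF_FALSE → pop True; no jump
LOAD_FAST_LOAD_FAST k,a → push -464,35
BINARY_OP | → -464 | 35 = -461
STORE_FAST k → k=-461
LOAD_FAST_LOAD_FAST k,b → push -461,16
BINARY_OP * → -461 * 16 = -7376
STORE_FAST k → k=-7376
LOAD_FAST i → push 1
LOAD_CONST → push 1
BINARY_OP + → 1 + 1 = 2
STORE_FAST i → i=2
LOAD_FAST i → push 2
LOAD_CONST → push 4
COMPARE_OP bool(<) → 2 vs 4 = True
POP_JUMP_IF_FALSE → pop True; no jump
LOAD_FAST_LOAD_FAST k,a → push -7376,35
BINARY_OP | → -7376 | 35 = -7373
STORE_FAST k → k=-7373
LOAD_FAST_LOAD_FAST k,b → push -7373,16
BINARY_OP * → -7373 * 16 = -117968
STORE_FAST k → k=-117968
LOAD_FAST i → push 2
LOAD_CONST → push 1
BINARY_OP + → 2 + 1 = 3
STORE_FAST i → i=3
LOAD_FAST i → push 3
LOAD_CONST → push 4
COMPARE_OP bool(<) → 3 vs 4 = True
POP_JUMP_IF_FALSE → pop True; no jump
LOAD_FAST_LOAD_FAST k,a → push -117968,35
BINARY_OP | → -117968 | 35 = -117965
STORE_FAST k → k=-117965
LOAD_FAST_LOAD_FAST k,b → push -117965,16
BINARY_OP * → -117965 * 16 = -1887440
STORE_FAST k → k=-1887440
LOAD_FAST i → push 3
LOAD_CONST → push 1
BINARY_OP + → 3 + 1 = 4
STORE_FAST i → i=4
LOAD_FAST i → push 4
LOAD_CONST → push 4
COMPARE_OP bool(<) → 4 vs 4 = False
POP_JUMP_IF_FALSE → pop False; jump
LOAD_FAST k → push -1887440
RETURN_VALUE → return -1887440.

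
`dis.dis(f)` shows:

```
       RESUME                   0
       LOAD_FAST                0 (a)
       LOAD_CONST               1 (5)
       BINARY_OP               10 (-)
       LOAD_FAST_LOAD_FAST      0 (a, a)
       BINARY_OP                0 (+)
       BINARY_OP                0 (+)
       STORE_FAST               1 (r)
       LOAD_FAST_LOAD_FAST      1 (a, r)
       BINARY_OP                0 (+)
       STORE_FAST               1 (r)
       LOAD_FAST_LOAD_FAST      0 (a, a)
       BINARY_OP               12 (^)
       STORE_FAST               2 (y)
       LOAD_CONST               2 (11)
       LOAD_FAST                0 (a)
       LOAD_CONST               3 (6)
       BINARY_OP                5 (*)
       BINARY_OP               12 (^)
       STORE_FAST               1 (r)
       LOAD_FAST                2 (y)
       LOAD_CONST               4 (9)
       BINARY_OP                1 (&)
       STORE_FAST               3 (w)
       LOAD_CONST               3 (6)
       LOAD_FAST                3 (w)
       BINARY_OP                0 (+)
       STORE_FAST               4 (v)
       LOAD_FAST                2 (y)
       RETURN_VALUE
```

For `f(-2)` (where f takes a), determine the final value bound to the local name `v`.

6

LOAD_FAST a → push -2. Stack: [-2]
LOAD_CONST → push 5. Stack: [-2, 5]
BINARY_OP - → -2 - 5 = -7. Stack: [-7]
LOAD_FAST_LOAD_FAST a,a → push -2,-2. Stack: [-7, -2, -2]
BINARY_OP + → -2 + -2 = -4. Stack: [-7, -4]
BINARY_OP + → -7 + -4 = -11. Stack: [-11]
STORE_FAST r → r=-11. Stack: []
LOAD_FAST_LOAD_FAST a,r → push -2,-11. Stack: [-2, -11]
BINARY_OP + → -2 + -11 = -13. Stack: [-13]
STORE_FAST r → r=-13. Stack: []
LOAD_FAST_LOAD_FAST a,a → push -2,-2. Stack: [-2, -2]
BINARY_OP ^ → -2 ^ -2 = 0. Stack: [0]
STORE_FAST y → y=0. Stack: []
LOAD_CONST → push 11. Stack: [11]
LOAD_FAST a → push -2. Stack: [11, -2]
LOAD_CONST → push 6. Stack: [11, -2, 6]
BINARY_OP * → -2 * 6 = -12. Stack: [11, -12]
BINARY_OP ^ → 11 ^ -12 = -1. Stack: [-1]
STORE_FAST r → r=-1. Stack: []
LOAD_FAST y → push 0. Stack: [0]
LOAD_CONST → push 9. Stack: [0, 9]
BINARY_OP & → 0 & 9 = 0. Stack: [0]
STORE_FAST w → w=0. Stack: []
LOAD_CONST → push 6. Stack: [6]
LOAD_FAST w → push 0. Stack: [6, 0]
BINARY_OP + → 6 + 0 = 6. Stack: [6]
STORE_FAST v → v=6. Stack: []
LOAD_FAST y → push 0. Stack: [0]
RETURN_VALUE → return 0.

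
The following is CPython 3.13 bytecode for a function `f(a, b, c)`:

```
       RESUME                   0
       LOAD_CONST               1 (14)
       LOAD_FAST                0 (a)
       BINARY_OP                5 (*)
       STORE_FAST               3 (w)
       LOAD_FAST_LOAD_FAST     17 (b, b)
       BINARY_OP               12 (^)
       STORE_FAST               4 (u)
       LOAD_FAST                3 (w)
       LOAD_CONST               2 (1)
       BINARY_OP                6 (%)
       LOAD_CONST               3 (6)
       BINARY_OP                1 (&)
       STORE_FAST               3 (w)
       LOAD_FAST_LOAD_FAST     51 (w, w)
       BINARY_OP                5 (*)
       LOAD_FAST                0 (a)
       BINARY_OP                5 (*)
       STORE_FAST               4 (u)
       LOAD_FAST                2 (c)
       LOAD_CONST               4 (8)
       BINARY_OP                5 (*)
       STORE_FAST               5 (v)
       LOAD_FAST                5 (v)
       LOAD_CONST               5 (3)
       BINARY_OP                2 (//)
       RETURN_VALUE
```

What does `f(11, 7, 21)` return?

56

LOAD_CONST → push 14. Stack: [14]
LOAD_FAST a → push 11. Stack: [14, 11]
BINARY_OP * → 14 * 11 = 154. Stack: [154]
STORE_FAST w → w=154. Stack: []
LOAD_FAST_LOAD_FAST b,b → push 7,7. Stack: [7, 7]
BINARY_OP ^ → 7 ^ 7 = 0. Stack: [0]
STORE_FAST u → u=0. Stack: []
LOAD_FAST w → push 154. Stack: [154]
LOAD_CONST → push 1. Stack: [154, 1]
BINARY_OP % → 154 % 1 = 0. Stack: [0]
LOAD_CONST → push 6. Stack: [0, 6]
BINARY_OP & → 0 & 6 = 0. Stack: [0]
STORE_FAST w → w=0. Stack: []
LOAD_FAST_LOAD_FAST w,w → push 0,0. Stack: [0, 0]
BINARY_OP * → 0 * 0 = 0. Stack: [0]
LOAD_FAST a → push 11. Stack: [0, 11]
BINARY_OP * → 0 * 11 = 0. Stack: [0]
STORE_FAST u → u=0. Stack: []
LOAD_FAST c → push 21. Stack: [21]
LOAD_CONST → push 8. Stack: [21, 8]
BINARY_OP * → 21 * 8 = 168. Stack: [168]
STORE_FAST v → v=168. Stack: []
LOAD_FAST v → push 168. Stack: [168]
LOAD_CONST → push 3. Stack: [168, 3]
BINARY_OP // → 168 // 3 = 56. Stack: [56]
RETURN_VALUE → return 56.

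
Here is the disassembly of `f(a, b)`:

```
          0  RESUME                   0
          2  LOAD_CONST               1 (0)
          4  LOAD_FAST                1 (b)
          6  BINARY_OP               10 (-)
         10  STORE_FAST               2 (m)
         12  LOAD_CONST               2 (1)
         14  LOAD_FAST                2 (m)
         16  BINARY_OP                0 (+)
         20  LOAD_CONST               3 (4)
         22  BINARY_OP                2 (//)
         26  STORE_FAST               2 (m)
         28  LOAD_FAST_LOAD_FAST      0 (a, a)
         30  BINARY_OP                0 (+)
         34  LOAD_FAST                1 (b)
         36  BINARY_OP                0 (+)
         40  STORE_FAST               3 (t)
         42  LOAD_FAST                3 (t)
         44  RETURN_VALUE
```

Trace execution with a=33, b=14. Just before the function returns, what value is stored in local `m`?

LOAD_CONST → push 0. Stack: [0]
LOAD_FAST b → push 14. Stack: [0, 14]
BINARY_OP - → 0 - 14 = -14. Stack: [-14]
STORE_FAST m → m=-14. Stack: []
LOAD_CONST → push 1. Stack: [1]
LOAD_FAST m → push -14. Stack: [1, -14]
BINARY_OP + → 1 + -14 = -13. Stack: [-13]
LOAD_CONST → push 4. Stack: [-13, 4]
BINARY_OP // → -13 // 4 = -4. Stack: [-4]
STORE_FAST m → m=-4. Stack: []
LOAD_FAST_LOAD_FAST a,a → push 33,33. Stack: [33, 33]
BINARY_OP + → 33 + 33 = 66. Stack: [66]
LOAD_FAST b → push 14. Stack: [66, 14]
BINARY_OP + → 66 + 14 = 80. Stack: [80]
STORE_FAST t → t=80. Stack: []
LOAD_FAST t → push 80. Stack: [80]
RETURN_VALUE → return 80.

-4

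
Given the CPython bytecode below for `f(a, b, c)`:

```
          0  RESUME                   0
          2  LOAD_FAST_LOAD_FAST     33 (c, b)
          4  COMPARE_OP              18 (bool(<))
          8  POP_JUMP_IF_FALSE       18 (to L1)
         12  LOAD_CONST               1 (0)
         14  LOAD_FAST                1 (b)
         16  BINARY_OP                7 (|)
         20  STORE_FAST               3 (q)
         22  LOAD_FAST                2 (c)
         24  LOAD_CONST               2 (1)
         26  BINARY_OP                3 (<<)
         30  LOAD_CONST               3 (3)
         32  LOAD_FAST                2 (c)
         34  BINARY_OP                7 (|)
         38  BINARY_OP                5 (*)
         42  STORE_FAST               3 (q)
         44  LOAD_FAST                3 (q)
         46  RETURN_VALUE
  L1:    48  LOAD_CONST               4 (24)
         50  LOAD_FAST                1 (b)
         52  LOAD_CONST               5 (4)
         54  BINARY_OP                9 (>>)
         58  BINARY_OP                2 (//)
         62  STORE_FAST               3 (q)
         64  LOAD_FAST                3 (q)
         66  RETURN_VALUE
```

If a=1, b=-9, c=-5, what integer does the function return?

-24

LOAD_FAST_LOAD_FAST c,b → push -5,-9. Stack: [-5, -9]
COMPARE_OP bool(<) → -5 vs -9 = False. Stack: [False]
POP_JUMP_IF_FALSE → pop False; jump. Stack: []
LOAD_CONST → push 24. Stack: [24]
LOAD_FAST b → push -9. Stack: [24, -9]
LOAD_CONST → push 4. Stack: [24, -9, 4]
BINARY_OP >> → -9 >> 4 = -1. Stack: [24, -1]
BINARY_OP // → 24 // -1 = -24. Stack: [-24]
STORE_FAST q → q=-24. Stack: []
LOAD_FAST q → push -24. Stack: [-24]
RETURN_VALUE → return -24.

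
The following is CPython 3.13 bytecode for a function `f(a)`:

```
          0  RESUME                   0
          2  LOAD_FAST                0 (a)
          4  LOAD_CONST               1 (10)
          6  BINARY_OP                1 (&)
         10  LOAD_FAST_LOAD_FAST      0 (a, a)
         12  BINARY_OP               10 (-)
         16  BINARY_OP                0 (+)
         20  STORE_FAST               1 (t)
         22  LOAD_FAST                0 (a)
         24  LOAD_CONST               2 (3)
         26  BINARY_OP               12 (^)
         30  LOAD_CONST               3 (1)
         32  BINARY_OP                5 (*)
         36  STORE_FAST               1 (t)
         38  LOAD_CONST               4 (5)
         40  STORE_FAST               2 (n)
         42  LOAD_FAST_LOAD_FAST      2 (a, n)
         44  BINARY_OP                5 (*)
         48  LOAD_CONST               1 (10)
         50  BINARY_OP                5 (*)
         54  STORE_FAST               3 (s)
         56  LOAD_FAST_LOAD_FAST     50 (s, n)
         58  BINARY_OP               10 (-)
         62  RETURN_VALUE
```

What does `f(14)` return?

LOAD_FAST a → push 14. Stack: [14]
LOAD_CONST → push 10. Stack: [14, 10]
BINARY_OP & → 14 & 10 = 10. Stack: [10]
LOAD_FAST_LOAD_FAST a,a → push 14,14. Stack: [10, 14, 14]
BINARY_OP - → 14 - 14 = 0. Stack: [10, 0]
BINARY_OP + → 10 + 0 = 10. Stack: [10]
STORE_FAST t → t=10. Stack: []
LOAD_FAST a → push 14. Stack: [14]
LOAD_CONST → push 3. Stack: [14, 3]
BINARY_OP ^ → 14 ^ 3 = 13. Stack: [13]
LOAD_CONST → push 1. Stack: [13, 1]
BINARY_OP * → 13 * 1 = 13. Stack: [13]
STORE_FAST t → t=13. Stack: []
LOAD_CONST → push 5. Stack: [5]
STORE_FAST n → n=5. Stack: []
LOAD_FAST_LOAD_FAST a,n → push 14,5. Stack: [14, 5]
BINARY_OP * → 14 * 5 = 70. Stack: [70]
LOAD_CONST → push 10. Stack: [70, 10]
BINARY_OP * → 70 * 10 = 700. Stack: [700]
STORE_FAST s → s=700. Stack: []
LOAD_FAST_LOAD_FAST s,n → push 700,5. Stack: [700, 5]
BINARY_OP - → 700 - 5 = 695. Stack: [695]
RETURN_VALUE → return 695.

695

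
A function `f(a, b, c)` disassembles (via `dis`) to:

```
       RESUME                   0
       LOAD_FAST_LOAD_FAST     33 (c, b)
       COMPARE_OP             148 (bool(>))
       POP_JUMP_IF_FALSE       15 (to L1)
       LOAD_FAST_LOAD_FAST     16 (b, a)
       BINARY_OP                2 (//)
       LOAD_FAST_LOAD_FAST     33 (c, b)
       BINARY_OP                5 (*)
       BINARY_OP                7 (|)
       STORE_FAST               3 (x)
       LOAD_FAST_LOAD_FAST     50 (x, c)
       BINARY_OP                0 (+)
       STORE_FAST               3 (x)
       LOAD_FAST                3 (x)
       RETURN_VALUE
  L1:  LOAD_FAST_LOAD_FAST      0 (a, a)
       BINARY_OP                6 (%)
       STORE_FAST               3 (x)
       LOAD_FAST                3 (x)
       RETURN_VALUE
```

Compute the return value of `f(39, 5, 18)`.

108

LOAD_FAST_LOAD_FAST c,b → push 18,5. Stack: [18, 5]
COMPARE_OP bool(>) → 18 vs 5 = True. Stack: [True]
POP_JUMP_IF_FALSE → pop True; no jump. Stack: []
LOAD_FAST_LOAD_FAST b,a → push 5,39. Stack: [5, 39]
BINARY_OP // → 5 // 39 = 0. Stack: [0]
LOAD_FAST_LOAD_FAST c,b → push 18,5. Stack: [0, 18, 5]
BINARY_OP * → 18 * 5 = 90. Stack: [0, 90]
BINARY_OP | → 0 | 90 = 90. Stack: [90]
STORE_FAST x → x=90. Stack: []
LOAD_FAST_LOAD_FAST x,c → push 90,18. Stack: [90, 18]
BINARY_OP + → 90 + 18 = 108. Stack: [108]
STORE_FAST x → x=108. Stack: []
LOAD_FAST x → push 108. Stack: [108]
RETURN_VALUE → return 108.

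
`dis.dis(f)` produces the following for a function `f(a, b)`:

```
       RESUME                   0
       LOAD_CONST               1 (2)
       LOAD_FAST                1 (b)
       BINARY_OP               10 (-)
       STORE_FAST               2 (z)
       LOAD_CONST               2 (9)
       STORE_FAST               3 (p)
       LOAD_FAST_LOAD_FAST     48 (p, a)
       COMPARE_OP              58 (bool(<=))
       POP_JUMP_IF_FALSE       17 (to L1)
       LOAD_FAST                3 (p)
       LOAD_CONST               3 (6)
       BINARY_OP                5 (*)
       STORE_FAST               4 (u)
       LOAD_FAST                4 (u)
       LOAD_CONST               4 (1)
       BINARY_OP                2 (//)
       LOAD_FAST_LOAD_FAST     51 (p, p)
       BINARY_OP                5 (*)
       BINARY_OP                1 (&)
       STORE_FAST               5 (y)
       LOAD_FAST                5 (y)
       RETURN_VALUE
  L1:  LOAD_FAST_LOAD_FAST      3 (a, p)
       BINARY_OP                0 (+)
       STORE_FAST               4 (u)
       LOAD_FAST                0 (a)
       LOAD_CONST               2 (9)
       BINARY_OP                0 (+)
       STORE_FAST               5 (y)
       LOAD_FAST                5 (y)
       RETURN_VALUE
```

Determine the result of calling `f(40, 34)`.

LOAD_CONST → push 2. Stack: [2]
LOAD_FAST b → push 34. Stack: [2, 34]
BINARY_OP - → 2 - 34 = -32. Stack: [-32]
STORE_FAST z → z=-32. Stack: []
LOAD_CONST → push 9. Stack: [9]
STORE_FAST p → p=9. Stack: []
LOAD_FAST_LOAD_FAST p,a → push 9,40. Stack: [9, 40]
COMPARE_OP bool(<=) → 9 vs 40 = True. Stack: [True]
POP_JUMP_IF_FALSE → pop True; no jump. Stack: []
LOAD_FAST p → push 9. Stack: [9]
LOAD_CONST → push 6. Stack: [9, 6]
BINARY_OP * → 9 * 6 = 54. Stack: [54]
STORE_FAST u → u=54. Stack: []
LOAD_FAST u → push 54. Stack: [54]
LOAD_CONST → push 1. Stack: [54, 1]
BINARY_OP // → 54 // 1 = 54. Stack: [54]
LOAD_FAST_LOAD_FAST p,p → push 9,9. Stack: [54, 9, 9]
BINARY_OP * → 9 * 9 = 81. Stack: [54, 81]
BINARY_OP & → 54 & 81 = 16. Stack: [16]
STORE_FAST y → y=16. Stack: []
LOAD_FAST y → push 16. Stack: [16]
RETURN_VALUE → return 16.

16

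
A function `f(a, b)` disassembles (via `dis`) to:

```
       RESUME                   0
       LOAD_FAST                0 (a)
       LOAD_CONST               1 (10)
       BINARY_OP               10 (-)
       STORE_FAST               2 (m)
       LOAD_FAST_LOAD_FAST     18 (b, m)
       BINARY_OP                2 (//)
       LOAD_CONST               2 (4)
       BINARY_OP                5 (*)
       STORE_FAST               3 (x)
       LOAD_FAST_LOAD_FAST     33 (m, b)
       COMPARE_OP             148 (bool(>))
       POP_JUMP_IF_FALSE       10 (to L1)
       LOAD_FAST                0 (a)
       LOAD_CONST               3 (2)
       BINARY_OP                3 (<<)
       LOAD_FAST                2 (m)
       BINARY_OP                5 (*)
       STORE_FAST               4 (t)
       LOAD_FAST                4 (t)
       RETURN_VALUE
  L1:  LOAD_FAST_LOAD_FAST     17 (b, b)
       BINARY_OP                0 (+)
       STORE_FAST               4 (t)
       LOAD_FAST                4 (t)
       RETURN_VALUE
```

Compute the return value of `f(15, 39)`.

LOAD_FAST a → push 15. Stack: [15]
LOAD_CONST → push 10. Stack: [15, 10]
BINARY_OP - → 15 - 10 = 5. Stack: [5]
STORE_FAST m → m=5. Stack: []
LOAD_FAST_LOAD_FAST b,m → push 39,5. Stack: [39, 5]
BINARY_OP // → 39 // 5 = 7. Stack: [7]
LOAD_CONST → push 4. Stack: [7, 4]
BINARY_OP * → 7 * 4 = 28. Stack: [28]
STORE_FAST x → x=28. Stack: []
LOAD_FAST_LOAD_FAST m,b → push 5,39. Stack: [5, 39]
COMPARE_OP bool(>) → 5 vs 39 = False. Stack: [False]
POP_JUMP_IF_FALSE → pop False; jump. Stack: []
LOAD_FAST_LOAD_FAST b,b → push 39,39. Stack: [39, 39]
BINARY_OP + → 39 + 39 = 78. Stack: [78]
STORE_FAST t → t=78. Stack: []
LOAD_FAST t → push 78. Stack: [78]
RETURN_VALUE → return 78.

78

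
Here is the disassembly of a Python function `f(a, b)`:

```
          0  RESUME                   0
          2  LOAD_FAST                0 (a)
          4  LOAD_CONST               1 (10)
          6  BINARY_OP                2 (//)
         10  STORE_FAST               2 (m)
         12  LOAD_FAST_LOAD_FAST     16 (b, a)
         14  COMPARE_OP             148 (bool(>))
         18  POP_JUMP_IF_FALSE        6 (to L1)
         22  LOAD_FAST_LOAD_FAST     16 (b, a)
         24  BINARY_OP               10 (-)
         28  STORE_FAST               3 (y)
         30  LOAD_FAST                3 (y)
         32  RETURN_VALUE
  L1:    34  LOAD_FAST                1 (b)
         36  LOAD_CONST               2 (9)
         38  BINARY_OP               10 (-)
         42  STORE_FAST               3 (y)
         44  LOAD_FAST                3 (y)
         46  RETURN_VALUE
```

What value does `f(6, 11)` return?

LOAD_FAST a → push 6. Stack: [6]
LOAD_CONST → push 10. Stack: [6, 10]
BINARY_OP // → 6 // 10 = 0. Stack: [0]
STORE_FAST m → m=0. Stack: []
LOAD_FAST_LOAD_FAST b,a → push 11,6. Stack: [11, 6]
COMPARE_OP bool(>) → 11 vs 6 = True. Stack: [True]
POP_JUMP_IF_FALSE → pop True; no jump. Stack: []
LOAD_FAST_LOAD_FAST b,a → push 11,6. Stack: [11, 6]
BINARY_OP - → 11 - 6 = 5. Stack: [5]
STORE_FAST y → y=5. Stack: []
LOAD_FAST y → push 5. Stack: [5]
RETURN_VALUE → return 5.

5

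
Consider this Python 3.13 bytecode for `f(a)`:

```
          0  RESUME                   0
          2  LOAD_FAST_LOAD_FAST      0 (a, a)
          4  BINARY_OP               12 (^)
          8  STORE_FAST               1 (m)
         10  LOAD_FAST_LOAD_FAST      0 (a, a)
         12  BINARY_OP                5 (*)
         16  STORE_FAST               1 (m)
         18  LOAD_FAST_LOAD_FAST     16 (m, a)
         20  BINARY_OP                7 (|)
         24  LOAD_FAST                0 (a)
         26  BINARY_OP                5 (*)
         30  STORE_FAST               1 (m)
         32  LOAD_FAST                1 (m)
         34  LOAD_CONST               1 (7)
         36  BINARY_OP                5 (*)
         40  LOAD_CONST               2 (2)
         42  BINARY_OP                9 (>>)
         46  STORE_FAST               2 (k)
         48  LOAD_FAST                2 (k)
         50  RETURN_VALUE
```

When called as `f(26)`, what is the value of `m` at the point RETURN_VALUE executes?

LOAD_FAST_LOAD_FAST a,a → push 26,26. Stack: [26, 26]
BINARY_OP ^ → 26 ^ 26 = 0. Stack: [0]
STORE_FAST m → m=0. Stack: []
LOAD_FAST_LOAD_FAST a,a → push 26,26. Stack: [26, 26]
BINARY_OP * → 26 * 26 = 676. Stack: [676]
STORE_FAST m → m=676. Stack: []
LOAD_FAST_LOAD_FAST m,a → push 676,26. Stack: [676, 26]
BINARY_OP | → 676 | 26 = 702. Stack: [702]
LOAD_FAST a → push 26. Stack: [702, 26]
BINARY_OP * → 702 * 26 = 18252. Stack: [18252]
STORE_FAST m → m=18252. Stack: []
LOAD_FAST m → push 18252. Stack: [18252]
LOAD_CONST → push 7. Stack: [18252, 7]
BINARY_OP * → 18252 * 7 = 127764. Stack: [127764]
LOAD_CONST → push 2. Stack: [127764, 2]
BINARY_OP >> → 127764 >> 2 = 31941. Stack: [31941]
STORE_FAST k → k=31941. Stack: []
LOAD_FAST k → push 31941. Stack: [31941]
RETURN_VALUE → return 31941.

18252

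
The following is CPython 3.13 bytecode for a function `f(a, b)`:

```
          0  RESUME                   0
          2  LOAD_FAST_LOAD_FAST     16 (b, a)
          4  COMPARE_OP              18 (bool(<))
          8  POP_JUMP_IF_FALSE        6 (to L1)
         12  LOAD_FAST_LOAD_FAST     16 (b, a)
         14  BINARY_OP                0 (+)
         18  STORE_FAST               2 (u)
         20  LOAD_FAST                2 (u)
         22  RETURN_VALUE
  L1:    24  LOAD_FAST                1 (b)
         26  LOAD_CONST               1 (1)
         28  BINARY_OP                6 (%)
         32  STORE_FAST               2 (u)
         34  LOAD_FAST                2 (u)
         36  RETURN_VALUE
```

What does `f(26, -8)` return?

18

LOAD_FAST_LOAD_FAST b,a → push -8,26. Stack: [-8, 26]
COMPARE_OP bool(<) → -8 vs 26 = True. Stack: [True]
POP_JUMP_IF_FALSE → pop True; no jump. Stack: []
LOAD_FAST_LOAD_FAST b,a → push -8,26. Stack: [-8, 26]
BINARY_OP + → -8 + 26 = 18. Stack: [18]
STORE_FAST u → u=18. Stack: []
LOAD_FAST u → push 18. Stack: [18]
RETURN_VALUE → return 18.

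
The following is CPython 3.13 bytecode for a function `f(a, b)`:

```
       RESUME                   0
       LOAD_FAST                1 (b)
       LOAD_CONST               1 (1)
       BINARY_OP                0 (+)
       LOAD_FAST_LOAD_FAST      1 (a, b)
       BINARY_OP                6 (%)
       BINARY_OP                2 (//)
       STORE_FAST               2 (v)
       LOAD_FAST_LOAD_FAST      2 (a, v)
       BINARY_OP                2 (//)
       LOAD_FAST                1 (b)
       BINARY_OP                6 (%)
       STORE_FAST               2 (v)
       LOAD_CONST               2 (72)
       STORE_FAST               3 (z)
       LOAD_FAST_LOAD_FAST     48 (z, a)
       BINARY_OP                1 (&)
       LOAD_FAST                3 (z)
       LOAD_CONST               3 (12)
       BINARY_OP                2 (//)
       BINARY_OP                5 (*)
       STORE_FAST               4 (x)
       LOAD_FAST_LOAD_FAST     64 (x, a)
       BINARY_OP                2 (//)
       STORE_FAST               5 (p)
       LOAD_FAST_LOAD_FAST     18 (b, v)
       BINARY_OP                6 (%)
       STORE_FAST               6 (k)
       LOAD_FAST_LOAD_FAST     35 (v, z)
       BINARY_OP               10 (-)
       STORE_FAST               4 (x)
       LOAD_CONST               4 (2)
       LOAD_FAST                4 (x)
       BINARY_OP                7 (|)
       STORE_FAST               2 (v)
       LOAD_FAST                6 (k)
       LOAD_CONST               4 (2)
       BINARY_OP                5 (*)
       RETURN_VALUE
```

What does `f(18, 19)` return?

2

LOAD_FAST b → push 19. Stack: [19]
LOAD_CONST → push 1. Stack: [19, 1]
BINARY_OP + → 19 + 1 = 20. Stack: [20]
LOAD_FAST_LOAD_FAST a,b → push 18,19. Stack: [20, 18, 19]
BINARY_OP % → 18 % 19 = 18. Stack: [20, 18]
BINARY_OP // → 20 // 18 = 1. Stack: [1]
STORE_FAST v → v=1. Stack: []
LOAD_FAST_LOAD_FAST a,v → push 18,1. Stack: [18, 1]
BINARY_OP // → 18 // 1 = 18. Stack: [18]
LOAD_FAST b → push 19. Stack: [18, 19]
BINARY_OP % → 18 % 19 = 18. Stack: [18]
STORE_FAST v → v=18. Stack: []
LOAD_CONST → push 72. Stack: [72]
STORE_FAST z → z=72. Stack: []
LOAD_FAST_LOAD_FAST z,a → push 72,18. Stack: [72, 18]
BINARY_OP & → 72 & 18 = 0. Stack: [0]
LOAD_FAST z → push 72. Stack: [0, 72]
LOAD_CONST → push 12. Stack: [0, 72, 12]
BINARY_OP // → 72 // 12 = 6. Stack: [0, 6]
BINARY_OP * → 0 * 6 = 0. Stack: [0]
STORE_FAST x → x=0. Stack: []
LOAD_FAST_LOAD_FAST x,a → push 0,18. Stack: [0, 18]
BINARY_OP // → 0 // 18 = 0. Stack: [0]
STORE_FAST p → p=0. Stack: []
LOAD_FAST_LOAD_FAST b,v → push 19,18. Stack: [19, 18]
BINARY_OP % → 19 % 18 = 1. Stack: [1]
STORE_FAST k → k=1. Stack: []
LOAD_FAST_LOAD_FAST v,z → push 18,72. Stack: [18, 72]
BINARY_OP - → 18 - 72 = -54. Stack: [-54]
STORE_FAST x → x=-54. Stack: []
LOAD_CONST → push 2. Stack: [2]
LOAD_FAST x → push -54. Stack: [2, -54]
BINARY_OP | → 2 | -54 = -54. Stack: [-54]
STORE_FAST v → v=-54. Stack: []
LOAD_FAST k → push 1. Stack: [1]
LOAD_CONST → push 2. Stack: [1, 2]
BINARY_OP * → 1 * 2 = 2. Stack: [2]
RETURN_VALUE → return 2.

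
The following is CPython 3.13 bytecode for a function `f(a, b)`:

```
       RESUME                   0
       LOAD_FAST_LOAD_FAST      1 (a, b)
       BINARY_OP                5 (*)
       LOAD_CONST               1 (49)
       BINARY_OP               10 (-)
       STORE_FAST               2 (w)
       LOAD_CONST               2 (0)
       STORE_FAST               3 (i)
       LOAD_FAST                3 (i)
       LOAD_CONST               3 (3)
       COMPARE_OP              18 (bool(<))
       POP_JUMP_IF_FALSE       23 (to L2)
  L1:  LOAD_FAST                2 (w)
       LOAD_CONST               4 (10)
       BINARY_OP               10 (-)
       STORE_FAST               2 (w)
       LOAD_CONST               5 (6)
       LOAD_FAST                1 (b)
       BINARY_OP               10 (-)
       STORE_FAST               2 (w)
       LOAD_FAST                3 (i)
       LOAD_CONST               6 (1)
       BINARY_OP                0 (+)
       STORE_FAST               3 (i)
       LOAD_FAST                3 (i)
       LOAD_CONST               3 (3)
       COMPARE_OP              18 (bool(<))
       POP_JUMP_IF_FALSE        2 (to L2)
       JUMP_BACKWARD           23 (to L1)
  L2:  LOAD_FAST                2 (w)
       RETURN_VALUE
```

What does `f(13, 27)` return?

-21

LOAD_FAST_LOAD_FAST a,b → push 13,27. Stack: [13, 27]
BINARY_OP * → 13 * 27 = 351. Stack: [351]
LOAD_CONST → push 49. Stack: [351, 49]
BINARY_OP - → 351 - 49 = 302. Stack: [302]
STORE_FAST w → w=302. Stack: []
LOAD_CONST → push 0. Stack: [0]
STORE_FAST i → i=0. Stack: []
LOAD_FAST i → push 0. Stack: [0]
LOAD_CONST → push 3. Stack: [0, 3]
COMPARE_OP bool(<) → 0 vs 3 = True. Stack: [True]
POP_JUMP_IF_FALSE → pop True; no jump. Stack: []
LOAD_FAST w → push 302. Stack: [302]
LOAD_CONST → push 10. Stack: [302, 10]
BINARY_OP - → 302 - 10 = 292. Stack: [292]
STORE_FAST w → w=292. Stack: []
LOAD_CONST → push 6. Stack: [6]
LOAD_FAST b → push 27. Stack: [6, 27]
BINARY_OP - → 6 - 27 = -21. Stack: [-21]
STORE_FAST w → w=-21. Stack: []
LOAD_FAST i → push 0. Stack: [0]
LOAD_CONST → push 1. Stack: [0, 1]
BINARY_OP + → 0 + 1 = 1. Stack: [1]
STORE_FAST i → i=1. Stack: []
LOAD_FAST i → push 1. Stack: [1]
LOAD_CONST → push 3. Stack: [1, 3]
COMPARE_OP bool(<) → 1 vs 3 = True. Stack: [True]
POP_JUMP_IF_FALSE → pop True; no jump. Stack: []
LOAD_FAST w → push -21. Stack: [-21]
LOAD_CONST → push 10. Stack: [-21, 10]
BINARY_OP - → -21 - 10 = -31. Stack: [-31]
STORE_FAST w → w=-31. Stack: []
LOAD_CONST → push 6. Stack: [6]
LOAD_FAST b → push 27. Stack: [6, 27]
BINARY_OP - → 6 - 27 = -21. Stack: [-21]
STORE_FAST w → w=-21. Stack: []
LOAD_FAST i → push 1. Stack: [1]
LOAD_CONST → push 1. Stack: [1, 1]
BINARY_OP + → 1 + 1 = 2. Stack: [2]
STORE_FAST i → i=2. Stack: []
LOAD_FAST i → push 2. Stack: [2]
LOAD_CONST → push 3. Stack: [2, 3]
COMPARE_OP bool(<) → 2 vs 3 = True. Stack: [True]
POP_JUMP_IF_FALSE → pop True; no jump. Stack: []
LOAD_FAST w → push -21. Stack: [-21]
LOAD_CONST → push 10. Stack: [-21, 10]
BINARY_OP - → -21 - 10 = -31. Stack: [-31]
STORE_FAST w → w=-31. Stack: []
LOAD_CONST → push 6. Stack: [6]
LOAD_FAST b → push 27. Stack: [6, 27]
BINARY_OP - → 6 - 27 = -21. Stack: [-21]
STORE_FAST w → w=-21. Stack: []
LOAD_FAST i → push 2. Stack: [2]
LOAD_CONST → push 1. Stack: [2, 1]
BINARY_OP + → 2 + 1 = 3. Stack: [3]
STORE_FAST i → i=3. Stack: []
LOAD_FAST i → push 3. Stack: [3]
LOAD_CONST → push 3. Stack: [3, 3]
COMPARE_OP bool(<) → 3 vs 3 = False. Stack: [False]
POP_JUMP_IF_FALSE → pop False; jump. Stack: []
LOAD_FAST w → push -21. Stack: [-21]
RETURN_VALUE → return -21.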